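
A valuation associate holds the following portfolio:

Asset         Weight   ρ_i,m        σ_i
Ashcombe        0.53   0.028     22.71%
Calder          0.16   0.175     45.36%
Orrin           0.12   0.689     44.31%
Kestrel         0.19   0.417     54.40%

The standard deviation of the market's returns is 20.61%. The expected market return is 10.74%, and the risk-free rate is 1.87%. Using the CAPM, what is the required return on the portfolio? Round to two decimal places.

5.99%

β_Ashcombe = 0.028 × 22.71% / 20.61% = 0.0309
β_Calder = 0.175 × 45.36% / 20.61% = 0.3852
β_Orrin = 0.689 × 44.31% / 20.61% = 1.4813
β_Kestrel = 0.417 × 54.40% / 20.61% = 1.1007
β_P = Σ w_i β_i = 0.53×0.0309 + 0.16×0.3852 + 0.12×1.4813 + 0.19×1.1007 = 0.4649
MRP = 10.74% − 1.87% = 8.87%
E(R_P) = R_f + β_P × MRP = 1.87% + 0.4649 × 8.87% = 5.99%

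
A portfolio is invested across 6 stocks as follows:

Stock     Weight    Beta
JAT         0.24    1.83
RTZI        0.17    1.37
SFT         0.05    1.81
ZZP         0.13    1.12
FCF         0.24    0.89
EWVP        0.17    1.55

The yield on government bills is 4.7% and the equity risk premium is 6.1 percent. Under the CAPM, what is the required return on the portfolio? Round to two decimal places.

13.15%

β_P = Σ w_i β_i = 0.24×1.83 + 0.17×1.37 + 0.05×1.81 + 0.13×1.12 + 0.24×0.89 + 0.17×1.55 = 1.3853
E(R_P) = R_f + β_P × MRP = 4.7% + 1.3853 × 6.1% = 13.15%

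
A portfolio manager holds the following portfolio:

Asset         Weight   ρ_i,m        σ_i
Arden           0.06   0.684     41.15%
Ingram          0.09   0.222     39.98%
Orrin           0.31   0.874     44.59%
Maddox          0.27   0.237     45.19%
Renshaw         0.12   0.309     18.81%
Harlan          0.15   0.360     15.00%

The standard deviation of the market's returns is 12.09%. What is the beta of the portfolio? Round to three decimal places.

1.569

β_Arden = 0.684 × 41.15% / 12.09% = 2.3281
β_Ingram = 0.222 × 39.98% / 12.09% = 0.7341
β_Orrin = 0.874 × 44.59% / 12.09% = 3.2235
β_Maddox = 0.237 × 45.19% / 12.09% = 0.8859
β_Renshaw = 0.309 × 18.81% / 12.09% = 0.4808
β_Harlan = 0.360 × 15.00% / 12.09% = 0.4467
β_P = Σ w_i β_i = 0.06×2.3281 + 0.09×0.7341 + 0.31×3.2235 + 0.27×0.8859 + 0.12×0.4808 + 0.15×0.4467 = 1.5689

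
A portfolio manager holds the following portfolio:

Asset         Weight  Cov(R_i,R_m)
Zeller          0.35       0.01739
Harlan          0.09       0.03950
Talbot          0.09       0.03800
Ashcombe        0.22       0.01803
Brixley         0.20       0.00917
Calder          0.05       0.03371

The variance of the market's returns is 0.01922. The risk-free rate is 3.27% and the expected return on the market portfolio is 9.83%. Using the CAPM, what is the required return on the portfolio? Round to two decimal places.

10.28%

β_Zeller = 0.01739 / 0.01922 = 0.9048
β_Harlan = 0.03950 / 0.01922 = 2.0552
β_Talbot = 0.03800 / 0.01922 = 1.9771
β_Ashcombe = 0.01803 / 0.01922 = 0.9381
β_Brixley = 0.00917 / 0.01922 = 0.4771
β_Calder = 0.03371 / 0.01922 = 1.7539
β_P = Σ w_i β_i = 0.35×0.9048 + 0.09×2.0552 + 0.09×1.9771 + 0.22×0.9381 + 0.20×0.4771 + 0.05×1.7539 = 1.0691
MRP = 9.83% − 3.27% = 6.56%
E(R_P) = R_f + β_P × MRP = 3.27% + 1.0691 × 6.56% = 10.28%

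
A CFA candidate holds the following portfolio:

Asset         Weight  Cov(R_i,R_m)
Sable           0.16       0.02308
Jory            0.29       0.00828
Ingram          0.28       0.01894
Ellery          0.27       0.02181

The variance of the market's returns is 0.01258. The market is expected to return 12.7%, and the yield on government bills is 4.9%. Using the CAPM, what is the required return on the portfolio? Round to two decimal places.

β_Sable = 0.02308 / 0.01258 = 1.8347
β_Jory = 0.00828 / 0.01258 = 0.6582
β_Ingram = 0.01894 / 0.01258 = 1.5056
β_Ellery = 0.02181 / 0.01258 = 1.7337
β_P = Σ w_i β_i = 0.16×1.8347 + 0.29×0.6582 + 0.28×1.5056 + 0.27×1.7337 = 1.3741
MRP = 12.7% − 4.9% = 7.80%
E(R_P) = R_f + β_P × MRP = 4.9% + 1.3741 × 7.8% = 15.62%

15.62%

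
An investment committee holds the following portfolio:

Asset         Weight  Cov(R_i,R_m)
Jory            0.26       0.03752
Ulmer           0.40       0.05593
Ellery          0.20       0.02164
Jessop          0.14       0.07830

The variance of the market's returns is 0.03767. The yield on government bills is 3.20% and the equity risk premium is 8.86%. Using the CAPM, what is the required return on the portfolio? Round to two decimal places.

14.35%

β_Jory = 0.03752 / 0.03767 = 0.9960
β_Ulmer = 0.05593 / 0.03767 = 1.4847
β_Ellery = 0.02164 / 0.03767 = 0.5745
β_Jessop = 0.07830 / 0.03767 = 2.0786
β_P = Σ w_i β_i = 0.26×0.9960 + 0.40×1.4847 + 0.20×0.5745 + 0.14×2.0786 = 1.2587
E(R_P) = R_f + β_P × MRP = 3.20% + 1.2587 × 8.86% = 14.35%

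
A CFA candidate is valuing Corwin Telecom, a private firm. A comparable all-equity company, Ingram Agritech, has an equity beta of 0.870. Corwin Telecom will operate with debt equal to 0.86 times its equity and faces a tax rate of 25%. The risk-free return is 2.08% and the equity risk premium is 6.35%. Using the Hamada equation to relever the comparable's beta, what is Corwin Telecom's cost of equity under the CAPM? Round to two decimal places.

β_L = β_U × [1 + (1 − t)(D/E)] = 0.870 × [1 + (1 − 0.25) × 0.86]
    = 0.870 × [1 + 0.75 × 0.86] = 0.870 × 1.6450 = 1.4312
E(R) = R_f + β_L × MRP = 2.08% + 1.4312 × 6.35% = 11.17%

11.17%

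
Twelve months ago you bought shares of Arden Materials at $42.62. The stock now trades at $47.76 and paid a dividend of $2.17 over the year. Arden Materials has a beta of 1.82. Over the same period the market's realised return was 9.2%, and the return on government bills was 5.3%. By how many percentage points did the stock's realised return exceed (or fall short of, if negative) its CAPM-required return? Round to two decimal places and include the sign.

Realised HPR = (P1 + D1 − P0) / P0 = (47.76 + 2.17 − 42.62) / 42.62 = 7.31 / 42.62 = 17.1516%
MRP = 9.2% − 5.3% = 3.90%
CAPM required = R_f + β·MRP = 5.3% + 1.82 × 3.9% = 12.3980%
α = realised − required = 17.1516% − 12.3980% = +4.75%

+4.75%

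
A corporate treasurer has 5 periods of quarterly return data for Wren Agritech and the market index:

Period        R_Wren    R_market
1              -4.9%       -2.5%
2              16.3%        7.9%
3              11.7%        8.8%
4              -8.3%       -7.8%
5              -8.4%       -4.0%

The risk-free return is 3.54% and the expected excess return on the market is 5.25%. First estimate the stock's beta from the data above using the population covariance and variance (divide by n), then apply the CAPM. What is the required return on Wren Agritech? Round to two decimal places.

11.57%

Mean R_i = (-4.9 + 16.3 + 11.7 − 8.3 − 8.4) / 5 = 1.2800%
Mean R_m = (-2.5 + 7.9 + 8.8 − 7.8 − 4.0) / 5 = 0.4800%
Σ(R_i − R̄_i)(R_m − R̄_m) = 339.2480  ⇒  Cov = 339.2480 / 5 = 67.8496
Σ(R_m − R̄_m)² = 221.7880  ⇒  Var(R_m) = 221.7880 / 5 = 44.3576
β = Cov / Var(R_m) = 67.8496 / 44.3576 = 1.5296
E(R) = R_f + β × MRP = 3.54% + 1.5296 × 5.25% = 11.57%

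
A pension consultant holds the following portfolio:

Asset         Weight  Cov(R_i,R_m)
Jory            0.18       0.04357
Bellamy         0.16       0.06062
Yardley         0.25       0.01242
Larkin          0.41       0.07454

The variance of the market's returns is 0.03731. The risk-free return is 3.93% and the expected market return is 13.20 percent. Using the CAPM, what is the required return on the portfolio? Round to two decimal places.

16.65%

β_Jory = 0.04357 / 0.03731 = 1.1678
β_Bellamy = 0.06062 / 0.03731 = 1.6248
β_Yardley = 0.01242 / 0.03731 = 0.3329
β_Larkin = 0.07454 / 0.03731 = 1.9979
β_P = Σ w_i β_i = 0.18×1.1678 + 0.16×1.6248 + 0.25×0.3329 + 0.41×1.9979 = 1.3725
MRP = 13.20% − 3.93% = 9.27%
E(R_P) = R_f + β_P × MRP = 3.93% + 1.3725 × 9.27% = 16.65%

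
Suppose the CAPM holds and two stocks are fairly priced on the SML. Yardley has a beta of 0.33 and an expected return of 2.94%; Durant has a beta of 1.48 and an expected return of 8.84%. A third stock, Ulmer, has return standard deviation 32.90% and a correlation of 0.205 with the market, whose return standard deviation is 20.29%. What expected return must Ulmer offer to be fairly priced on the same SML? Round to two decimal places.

MRP = (8.84% − 2.94%) / (1.48 − 0.33) = 5.1304%
R_f = 2.94% − 0.33 × 5.1304% = 1.2470%
β_Ulmer = ρ·σ_i/σ_m = 0.205 × 32.90 / 20.29 = 0.3324
E(R_Ulmer) = R_f + β × MRP = 1.2470% + 0.3324 × 5.1304% = 2.95%

2.95%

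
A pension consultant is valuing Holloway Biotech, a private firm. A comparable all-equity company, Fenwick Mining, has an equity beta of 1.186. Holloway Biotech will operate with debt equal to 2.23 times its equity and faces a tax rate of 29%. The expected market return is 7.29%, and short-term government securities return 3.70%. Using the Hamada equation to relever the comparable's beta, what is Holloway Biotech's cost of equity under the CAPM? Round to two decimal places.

β_L = β_U × [1 + (1 − t)(D/E)] = 1.186 × [1 + (1 − 0.29) × 2.23]
    = 1.186 × [1 + 0.71 × 2.23] = 1.186 × 2.5833 = 3.0638
MRP = 7.29% − 3.70% = 3.59%
E(R) = R_f + β_L × MRP = 3.70% + 3.0638 × 3.59% = 14.70%

14.70%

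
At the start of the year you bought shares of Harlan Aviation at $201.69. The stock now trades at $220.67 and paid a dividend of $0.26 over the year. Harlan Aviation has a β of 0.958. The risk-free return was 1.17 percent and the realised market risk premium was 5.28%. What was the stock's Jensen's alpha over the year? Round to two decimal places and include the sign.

Realised HPR = (P1 + D1 − P0) / P0 = (220.67 + 0.26 − 201.69) / 201.69 = 19.24 / 201.69 = 9.5394%
CAPM required = R_f + β·MRP = 1.17% + 0.958 × 5.28% = 6.22824%
α = realised − required = 9.5394% − 6.22824% = +3.31%

+3.31%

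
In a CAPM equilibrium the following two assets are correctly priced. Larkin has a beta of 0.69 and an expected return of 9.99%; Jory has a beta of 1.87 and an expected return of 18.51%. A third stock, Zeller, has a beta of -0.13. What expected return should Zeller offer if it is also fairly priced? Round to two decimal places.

MRP (SML slope) = (18.51% − 9.99%) / (1.87 − 0.69) = 8.52% / 1.18 = 7.2203%
R_f (intercept) = 9.99% − 0.69 × 7.2203% = 5.0080%
E(R_Zeller) = R_f + β × MRP = 5.0080% + -0.13 × 7.2203% = 4.07%

4.07%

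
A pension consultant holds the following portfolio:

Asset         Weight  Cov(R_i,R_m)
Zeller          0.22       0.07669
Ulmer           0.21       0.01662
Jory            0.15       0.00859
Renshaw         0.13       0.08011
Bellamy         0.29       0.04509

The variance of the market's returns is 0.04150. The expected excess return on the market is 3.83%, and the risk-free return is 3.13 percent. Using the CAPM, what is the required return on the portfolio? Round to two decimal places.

7.30%

β_Zeller = 0.07669 / 0.04150 = 1.8480
β_Ulmer = 0.01662 / 0.04150 = 0.4005
β_Jory = 0.00859 / 0.04150 = 0.2070
β_Renshaw = 0.08011 / 0.04150 = 1.9304
β_Bellamy = 0.04509 / 0.04150 = 1.0865
β_P = Σ w_i β_i = 0.22×1.8480 + 0.21×0.4005 + 0.15×0.2070 + 0.13×1.9304 + 0.29×1.0865 = 1.0878
E(R_P) = R_f + β_P × MRP = 3.13% + 1.0878 × 3.83% = 7.30%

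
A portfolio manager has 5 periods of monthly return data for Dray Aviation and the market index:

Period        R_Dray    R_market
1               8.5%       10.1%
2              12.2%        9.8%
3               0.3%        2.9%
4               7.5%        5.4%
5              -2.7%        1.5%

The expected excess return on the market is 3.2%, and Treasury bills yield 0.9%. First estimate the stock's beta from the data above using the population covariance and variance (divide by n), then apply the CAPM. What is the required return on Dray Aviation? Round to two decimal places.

5.56%

Mean R_i = (8.5 + 12.2 + 0.3 + 7.5 − 2.7) / 5 = 5.1600%
Mean R_m = (10.1 + 9.8 + 2.9 + 5.4 + 1.5) / 5 = 5.9400%
Σ(R_i − R̄_i)(R_m − R̄_m) = 89.4780  ⇒  Cov = 89.4780 / 5 = 17.8956
Σ(R_m − R̄_m)² = 61.4520  ⇒  Var(R_m) = 61.4520 / 5 = 12.2904
β = Cov / Var(R_m) = 17.8956 / 12.2904 = 1.4561
E(R) = R_f + β × MRP = 0.9% + 1.4561 × 3.2% = 5.56%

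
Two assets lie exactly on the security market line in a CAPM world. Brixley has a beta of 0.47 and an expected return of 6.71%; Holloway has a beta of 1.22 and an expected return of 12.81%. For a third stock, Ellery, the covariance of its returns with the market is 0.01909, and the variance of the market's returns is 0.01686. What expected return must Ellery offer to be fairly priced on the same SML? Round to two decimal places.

12.10%

MRP = (12.81% − 6.71%) / (1.22 − 0.47) = 8.1333%
R_f = 6.71% − 0.47 × 8.1333% = 2.8873%
β_Ellery = Cov / Var(R_m) = 0.01909 / 0.01686 = 1.1323
E(R_Ellery) = R_f + β × MRP = 2.8873% + 1.1323 × 8.1333% = 12.10%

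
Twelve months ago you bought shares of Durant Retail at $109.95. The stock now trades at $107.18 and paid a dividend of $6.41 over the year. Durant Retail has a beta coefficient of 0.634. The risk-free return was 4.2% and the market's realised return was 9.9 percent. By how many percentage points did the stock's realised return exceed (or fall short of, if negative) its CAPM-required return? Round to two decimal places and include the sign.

Realised HPR = (P1 + D1 − P0) / P0 = (107.18 + 6.41 − 109.95) / 109.95 = 3.64 / 109.95 = 3.3106%
MRP = 9.9% − 4.2% = 5.70%
CAPM required = R_f + β·MRP = 4.2% + 0.634 × 5.7% = 7.8138%
α = realised − required = 3.3106% − 7.8138% = -4.50%

-4.50%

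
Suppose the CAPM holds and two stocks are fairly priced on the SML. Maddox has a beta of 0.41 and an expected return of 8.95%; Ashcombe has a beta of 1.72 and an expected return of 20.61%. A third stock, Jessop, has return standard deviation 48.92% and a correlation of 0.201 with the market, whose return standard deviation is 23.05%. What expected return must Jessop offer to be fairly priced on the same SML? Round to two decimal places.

MRP = (20.61% − 8.95%) / (1.72 − 0.41) = 8.9008%
R_f = 8.95% − 0.41 × 8.9008% = 5.3007%
β_Jessop = ρ·σ_i/σ_m = 0.201 × 48.92 / 23.05 = 0.4266
E(R_Jessop) = R_f + β × MRP = 5.3007% + 0.4266 × 8.9008% = 9.10%

9.10%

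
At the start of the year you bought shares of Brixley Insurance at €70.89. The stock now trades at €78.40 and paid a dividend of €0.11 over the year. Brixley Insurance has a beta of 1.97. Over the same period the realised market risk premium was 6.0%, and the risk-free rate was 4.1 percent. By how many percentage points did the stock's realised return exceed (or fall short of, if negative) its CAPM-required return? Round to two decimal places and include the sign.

Realised HPR = (P1 + D1 − P0) / P0 = (78.40 + 0.11 − 70.89) / 70.89 = 7.62 / 70.89 = 10.7490%
CAPM required = R_f + β·MRP = 4.1% + 1.97 × 6.0% = 15.9200%
α = realised − required = 10.7490% − 15.9200% = -5.17%

-5.17%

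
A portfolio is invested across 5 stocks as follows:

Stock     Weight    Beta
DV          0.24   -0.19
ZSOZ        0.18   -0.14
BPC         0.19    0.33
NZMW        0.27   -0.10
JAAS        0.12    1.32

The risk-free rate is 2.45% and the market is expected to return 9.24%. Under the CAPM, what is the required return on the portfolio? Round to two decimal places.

β_P = Σ w_i β_i = 0.24×-0.19 + 0.18×-0.14 + 0.19×0.33 + 0.27×-0.10 + 0.12×1.32 = 0.1233
MRP = 9.24% − 2.45% = 6.79%
E(R_P) = R_f + β_P × MRP = 2.45% + 0.1233 × 6.79% = 3.29%

3.29%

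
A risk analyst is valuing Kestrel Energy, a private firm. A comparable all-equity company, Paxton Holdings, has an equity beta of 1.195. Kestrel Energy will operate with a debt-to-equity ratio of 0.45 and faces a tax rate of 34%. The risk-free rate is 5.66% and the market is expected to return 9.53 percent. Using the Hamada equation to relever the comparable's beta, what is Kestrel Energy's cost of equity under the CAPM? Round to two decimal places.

β_L = β_U × [1 + (1 − t)(D/E)] = 1.195 × [1 + (1 − 0.34) × 0.45]
    = 1.195 × [1 + 0.66 × 0.45] = 1.195 × 1.2970 = 1.5499
MRP = 9.53% − 5.66% = 3.87%
E(R) = R_f + β_L × MRP = 5.66% + 1.5499 × 3.87% = 11.66%

11.66%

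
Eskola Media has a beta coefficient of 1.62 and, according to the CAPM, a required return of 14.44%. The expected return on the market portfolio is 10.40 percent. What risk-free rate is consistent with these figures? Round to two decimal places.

3.88%

E(R) = R_f + β(E(R_m) − R_f) = R_f(1 − β) + β·E(R_m)
14.44% = R_f × (1 − 1.62) + 1.62 × 10.40%
14.44% = R_f × -0.62 + 16.8480%
R_f = (14.44% − 16.8480%) / -0.62 = 3.88%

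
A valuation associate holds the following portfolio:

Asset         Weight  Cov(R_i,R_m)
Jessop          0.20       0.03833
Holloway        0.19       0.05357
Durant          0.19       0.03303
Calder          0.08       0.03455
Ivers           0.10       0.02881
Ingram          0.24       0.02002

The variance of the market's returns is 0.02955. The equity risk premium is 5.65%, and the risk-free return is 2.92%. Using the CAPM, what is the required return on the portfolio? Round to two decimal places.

β_Jessop = 0.03833 / 0.02955 = 1.2971
β_Holloway = 0.05357 / 0.02955 = 1.8129
β_Durant = 0.03303 / 0.02955 = 1.1178
β_Calder = 0.03455 / 0.02955 = 1.1692
β_Ivers = 0.02881 / 0.02955 = 0.9750
β_Ingram = 0.02002 / 0.02955 = 0.6775
β_P = Σ w_i β_i = 0.20×1.2971 + 0.19×1.8129 + 0.19×1.1178 + 0.08×1.1692 + 0.10×0.9750 + 0.24×0.6775 = 1.1699
E(R_P) = R_f + β_P × MRP = 2.92% + 1.1699 × 5.65% = 9.53%

9.53%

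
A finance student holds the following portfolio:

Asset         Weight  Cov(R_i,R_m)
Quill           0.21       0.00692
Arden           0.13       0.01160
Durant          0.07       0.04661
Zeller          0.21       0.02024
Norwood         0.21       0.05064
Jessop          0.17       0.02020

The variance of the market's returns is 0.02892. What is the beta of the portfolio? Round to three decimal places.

0.849

β_Quill = 0.00692 / 0.02892 = 0.2393
β_Arden = 0.01160 / 0.02892 = 0.4011
β_Durant = 0.04661 / 0.02892 = 1.6117
β_Zeller = 0.02024 / 0.02892 = 0.6999
β_Norwood = 0.05064 / 0.02892 = 1.7510
β_Jessop = 0.02020 / 0.02892 = 0.6985
β_P = Σ w_i β_i = 0.21×0.2393 + 0.13×0.4011 + 0.07×1.6117 + 0.21×0.6999 + 0.21×1.7510 + 0.17×0.6985 = 0.8486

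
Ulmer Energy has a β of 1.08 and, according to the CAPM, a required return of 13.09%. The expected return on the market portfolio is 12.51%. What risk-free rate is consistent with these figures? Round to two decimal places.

E(R) = R_f + β(E(R_m) − R_f) = R_f(1 − β) + β·E(R_m)
13.09% = R_f × (1 − 1.08) + 1.08 × 12.51%
13.09% = R_f × -0.08 + 13.5108%
R_f = (13.09% − 13.5108%) / -0.08 = 5.26%

5.26%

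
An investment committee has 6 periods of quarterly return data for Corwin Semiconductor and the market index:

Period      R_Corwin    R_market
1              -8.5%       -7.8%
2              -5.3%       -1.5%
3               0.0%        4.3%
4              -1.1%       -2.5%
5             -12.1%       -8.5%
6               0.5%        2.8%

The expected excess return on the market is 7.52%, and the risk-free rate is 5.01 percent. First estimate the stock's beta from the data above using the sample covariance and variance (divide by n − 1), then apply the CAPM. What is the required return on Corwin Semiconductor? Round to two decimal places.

Mean R_i = (-8.5 − 5.3 + 0.0 − 1.1 − 12.1 + 0.5) / 6 = -4.4167%
Mean R_m = (-7.8 − 1.5 + 4.3 − 2.5 − 8.5 + 2.8) / 6 = -2.2000%
Σ(R_i − R̄_i)(R_m − R̄_m) = 122.9500  ⇒  Cov = 122.9500 / 5 = 24.5900
Σ(R_m − R̄_m)² = 138.8800  ⇒  Var(R_m) = 138.8800 / 5 = 27.7760
β = Cov / Var(R_m) = 24.5900 / 27.7760 = 0.8853
E(R) = R_f + β × MRP = 5.01% + 0.8853 × 7.52% = 11.67%

11.67%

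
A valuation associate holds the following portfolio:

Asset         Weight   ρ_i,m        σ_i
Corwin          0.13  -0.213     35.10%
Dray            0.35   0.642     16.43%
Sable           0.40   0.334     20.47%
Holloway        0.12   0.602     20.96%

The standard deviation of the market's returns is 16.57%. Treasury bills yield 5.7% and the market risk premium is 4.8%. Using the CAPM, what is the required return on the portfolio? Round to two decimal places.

7.72%

β_Corwin = -0.213 × 35.10% / 16.57% = -0.4512
β_Dray = 0.642 × 16.43% / 16.57% = 0.6366
β_Sable = 0.334 × 20.47% / 16.57% = 0.4126
β_Holloway = 0.602 × 20.96% / 16.57% = 0.7615
β_P = Σ w_i β_i = 0.13×-0.4512 + 0.35×0.6366 + 0.40×0.4126 + 0.12×0.7615 = 0.4206
E(R_P) = R_f + β_P × MRP = 5.7% + 0.4206 × 4.8% = 7.72%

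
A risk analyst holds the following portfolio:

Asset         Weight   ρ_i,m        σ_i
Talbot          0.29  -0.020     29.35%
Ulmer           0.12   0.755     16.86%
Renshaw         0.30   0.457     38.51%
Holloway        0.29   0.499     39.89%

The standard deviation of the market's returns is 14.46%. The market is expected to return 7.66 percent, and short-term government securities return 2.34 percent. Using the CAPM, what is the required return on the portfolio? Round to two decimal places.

β_Talbot = -0.020 × 29.35% / 14.46% = -0.0406
β_Ulmer = 0.755 × 16.86% / 14.46% = 0.8803
β_Renshaw = 0.457 × 38.51% / 14.46% = 1.2171
β_Holloway = 0.499 × 39.89% / 14.46% = 1.3766
β_P = Σ w_i β_i = 0.29×-0.0406 + 0.12×0.8803 + 0.30×1.2171 + 0.29×1.3766 = 0.8582
MRP = 7.66% − 2.34% = 5.32%
E(R_P) = R_f + β_P × MRP = 2.34% + 0.8582 × 5.32% = 6.91%

6.91%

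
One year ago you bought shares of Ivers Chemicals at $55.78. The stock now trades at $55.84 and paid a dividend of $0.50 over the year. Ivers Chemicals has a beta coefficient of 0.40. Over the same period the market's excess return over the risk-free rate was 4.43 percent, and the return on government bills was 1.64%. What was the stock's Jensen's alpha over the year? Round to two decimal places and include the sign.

Realised HPR = (P1 + D1 − P0) / P0 = (55.84 + 0.50 − 55.78) / 55.78 = 0.56 / 55.78 = 1.0039%
CAPM required = R_f + β·MRP = 1.64% + 0.40 × 4.43% = 3.4120%
α = realised − required = 1.0039% − 3.4120% = -2.41%

-2.41%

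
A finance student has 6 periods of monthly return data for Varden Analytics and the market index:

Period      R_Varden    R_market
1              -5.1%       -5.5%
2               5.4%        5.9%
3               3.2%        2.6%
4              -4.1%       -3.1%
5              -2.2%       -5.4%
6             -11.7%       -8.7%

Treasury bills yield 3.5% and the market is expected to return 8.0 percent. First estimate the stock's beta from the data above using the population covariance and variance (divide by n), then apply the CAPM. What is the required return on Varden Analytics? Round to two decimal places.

8.22%

Mean R_i = (-5.1 + 5.4 + 3.2 − 4.1 − 2.2 − 11.7) / 6 = -2.4167%
Mean R_m = (-5.5 + 5.9 + 2.6 − 3.1 − 5.4 − 8.7) / 6 = -2.3667%
Σ(R_i − R̄_i)(R_m − R̄_m) = 160.2933  ⇒  Cov = 160.2933 / 6 = 26.7156
Σ(R_m − R̄_m)² = 152.6733  ⇒  Var(R_m) = 152.6733 / 6 = 25.4456
β = Cov / Var(R_m) = 26.7156 / 25.4456 = 1.0499
MRP = 8.0% − 3.5% = 4.50%
E(R) = R_f + β × MRP = 3.5% + 1.0499 × 4.5% = 8.22%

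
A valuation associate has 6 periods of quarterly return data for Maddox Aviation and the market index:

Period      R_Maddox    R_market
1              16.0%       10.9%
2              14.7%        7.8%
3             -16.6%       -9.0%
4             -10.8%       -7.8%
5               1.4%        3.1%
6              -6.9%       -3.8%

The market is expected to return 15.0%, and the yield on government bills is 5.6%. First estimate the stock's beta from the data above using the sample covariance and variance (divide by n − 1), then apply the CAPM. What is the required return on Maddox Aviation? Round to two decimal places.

20.67%

Mean R_i = (16.0 + 14.7 − 16.6 − 10.8 + 1.4 − 6.9) / 6 = -0.3667%
Mean R_m = (10.9 + 7.8 − 9.0 − 7.8 + 3.1 − 3.8) / 6 = 0.2000%
Σ(R_i − R̄_i)(R_m − R̄_m) = 553.7000  ⇒  Cov = 553.7000 / 5 = 110.7400
Σ(R_m − R̄_m)² = 345.3000  ⇒  Var(R_m) = 345.3000 / 5 = 69.0600
β = Cov / Var(R_m) = 110.7400 / 69.0600 = 1.6035
MRP = 15.0% − 5.6% = 9.40%
E(R) = R_f + β × MRP = 5.6% + 1.6035 × 9.4% = 20.67%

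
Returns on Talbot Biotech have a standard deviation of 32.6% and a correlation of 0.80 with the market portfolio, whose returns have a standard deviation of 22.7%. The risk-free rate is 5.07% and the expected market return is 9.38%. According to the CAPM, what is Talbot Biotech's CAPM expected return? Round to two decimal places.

10.02%

β = ρ × σ_i / σ_m = 0.80 × 32.6% / 22.7% = 1.1489
MRP = 9.38% − 5.07% = 4.31%
E(R) = 5.07% + 1.1489 × 4.31% = 10.02%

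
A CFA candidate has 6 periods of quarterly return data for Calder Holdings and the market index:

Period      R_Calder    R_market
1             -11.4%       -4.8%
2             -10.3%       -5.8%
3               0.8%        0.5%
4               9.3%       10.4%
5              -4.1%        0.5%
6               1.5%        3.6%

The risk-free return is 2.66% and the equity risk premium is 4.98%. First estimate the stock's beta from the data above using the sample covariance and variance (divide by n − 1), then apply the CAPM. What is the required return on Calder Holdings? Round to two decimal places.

Mean R_i = (-11.4 − 10.3 + 0.8 + 9.3 − 4.1 + 1.5) / 6 = -2.3667%
Mean R_m = (-4.8 − 5.8 + 0.5 + 10.4 + 0.5 + 3.6) / 6 = 0.7333%
Σ(R_i − R̄_i)(R_m − R̄_m) = 225.3433  ⇒  Cov = 225.3433 / 5 = 45.0687
Σ(R_m − R̄_m)² = 175.0733  ⇒  Var(R_m) = 175.0733 / 5 = 35.0147
β = Cov / Var(R_m) = 45.0687 / 35.0147 = 1.2871
E(R) = R_f + β × MRP = 2.66% + 1.2871 × 4.98% = 9.07%

9.07%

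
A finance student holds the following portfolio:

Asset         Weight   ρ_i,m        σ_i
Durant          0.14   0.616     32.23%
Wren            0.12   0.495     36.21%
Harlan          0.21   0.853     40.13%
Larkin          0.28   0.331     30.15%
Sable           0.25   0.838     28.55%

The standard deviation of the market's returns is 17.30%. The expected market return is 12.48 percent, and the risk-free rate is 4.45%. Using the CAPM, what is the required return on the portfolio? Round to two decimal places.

β_Durant = 0.616 × 32.23% / 17.30% = 1.1476
β_Wren = 0.495 × 36.21% / 17.30% = 1.0361
β_Harlan = 0.853 × 40.13% / 17.30% = 1.9787
β_Larkin = 0.331 × 30.15% / 17.30% = 0.5769
β_Sable = 0.838 × 28.55% / 17.30% = 1.3829
β_P = Σ w_i β_i = 0.14×1.1476 + 0.12×1.0361 + 0.21×1.9787 + 0.28×0.5769 + 0.25×1.3829 = 1.2078
MRP = 12.48% − 4.45% = 8.03%
E(R_P) = R_f + β_P × MRP = 4.45% + 1.2078 × 8.03% = 14.15%

14.15%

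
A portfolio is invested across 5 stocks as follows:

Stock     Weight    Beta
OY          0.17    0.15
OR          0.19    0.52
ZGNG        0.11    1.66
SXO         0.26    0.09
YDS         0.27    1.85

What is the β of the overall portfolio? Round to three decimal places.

0.830

β_P = Σ w_i β_i = 0.17×0.15 + 0.19×0.52 + 0.11×1.66 + 0.26×0.09 + 0.27×1.85 = 0.8298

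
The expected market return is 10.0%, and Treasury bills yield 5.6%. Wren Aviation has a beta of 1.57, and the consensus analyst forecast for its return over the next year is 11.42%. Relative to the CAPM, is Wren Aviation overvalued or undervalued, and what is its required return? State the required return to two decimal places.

Overvalued; required return 12.51%

MRP = 10.0% − 5.6% = 4.40%
Required return = R_f + β·MRP = 5.6% + 1.57 × 4.4% = 12.51%
Forecast 11.42% < required 12.51% → the stock plots below the SML → overvalued.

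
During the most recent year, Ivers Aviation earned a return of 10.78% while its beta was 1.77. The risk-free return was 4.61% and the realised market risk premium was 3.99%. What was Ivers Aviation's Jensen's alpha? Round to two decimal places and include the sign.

-0.89%

CAPM benchmark = R_f + β(R_m − R_f) = 4.61% + 1.77 × 3.99% = 11.6723%
α = actual − benchmark = 10.78% − 11.6723% = -0.89%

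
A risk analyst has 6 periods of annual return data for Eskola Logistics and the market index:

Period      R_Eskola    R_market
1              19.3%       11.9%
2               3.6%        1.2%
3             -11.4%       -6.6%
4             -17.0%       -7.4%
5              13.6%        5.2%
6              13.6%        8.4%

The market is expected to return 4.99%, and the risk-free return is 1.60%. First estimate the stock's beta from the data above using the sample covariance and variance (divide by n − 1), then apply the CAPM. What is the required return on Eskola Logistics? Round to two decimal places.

7.84%

Mean R_i = (19.3 + 3.6 − 11.4 − 17.0 + 13.6 + 13.6) / 6 = 3.6167%
Mean R_m = (11.9 + 1.2 − 6.6 − 7.4 + 5.2 + 8.4) / 6 = 2.1167%
Σ(R_i − R̄_i)(R_m − R̄_m) = 574.0583  ⇒  Cov = 574.0583 / 5 = 114.8117
Σ(R_m − R̄_m)² = 312.0883  ⇒  Var(R_m) = 312.0883 / 5 = 62.4177
β = Cov / Var(R_m) = 114.8117 / 62.4177 = 1.8394
MRP = 4.99% − 1.60% = 3.39%
E(R) = R_f + β × MRP = 1.60% + 1.8394 × 3.39% = 7.84%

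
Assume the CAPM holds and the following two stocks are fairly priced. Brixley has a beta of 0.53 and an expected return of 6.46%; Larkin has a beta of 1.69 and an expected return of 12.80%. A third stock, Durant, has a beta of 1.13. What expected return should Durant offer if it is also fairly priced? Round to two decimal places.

MRP (SML slope) = (12.80% − 6.46%) / (1.69 − 0.53) = 6.34% / 1.16 = 5.4655%
R_f (intercept) = 6.46% − 0.53 × 5.4655% = 3.5633%
E(R_Durant) = R_f + β × MRP = 3.5633% + 1.13 × 5.4655% = 9.74%

9.74%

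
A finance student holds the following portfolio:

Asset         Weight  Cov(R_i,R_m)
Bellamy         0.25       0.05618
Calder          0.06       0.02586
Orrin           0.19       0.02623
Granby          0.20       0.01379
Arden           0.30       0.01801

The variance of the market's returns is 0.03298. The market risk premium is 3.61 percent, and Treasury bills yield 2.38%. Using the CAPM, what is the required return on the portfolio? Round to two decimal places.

5.53%

β_Bellamy = 0.05618 / 0.03298 = 1.7035
β_Calder = 0.02586 / 0.03298 = 0.7841
β_Orrin = 0.02623 / 0.03298 = 0.7953
β_Granby = 0.01379 / 0.03298 = 0.4181
β_Arden = 0.01801 / 0.03298 = 0.5461
β_P = Σ w_i β_i = 0.25×1.7035 + 0.06×0.7841 + 0.19×0.7953 + 0.20×0.4181 + 0.30×0.5461 = 0.8715
E(R_P) = R_f + β_P × MRP = 2.38% + 0.8715 × 3.61% = 5.53%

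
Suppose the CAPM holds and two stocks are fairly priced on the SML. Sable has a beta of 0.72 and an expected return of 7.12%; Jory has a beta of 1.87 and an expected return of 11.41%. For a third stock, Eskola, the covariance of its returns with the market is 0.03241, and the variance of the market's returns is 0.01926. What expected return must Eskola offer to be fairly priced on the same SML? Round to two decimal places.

10.71%

MRP = (11.41% − 7.12%) / (1.87 − 0.72) = 3.7304%
R_f = 7.12% − 0.72 × 3.7304% = 4.4341%
β_Eskola = Cov / Var(R_m) = 0.03241 / 0.01926 = 1.6828
E(R_Eskola) = R_f + β × MRP = 4.4341% + 1.6828 × 3.7304% = 10.71%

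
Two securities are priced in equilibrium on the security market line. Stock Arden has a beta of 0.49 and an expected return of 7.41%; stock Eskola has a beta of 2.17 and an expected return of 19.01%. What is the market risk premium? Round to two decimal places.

6.90%

Both satisfy E(R) = R_f + β·MRP, so the slope of the SML is
MRP = (19.01% − 7.41%) / (2.17 − 0.49) = 11.60% / 1.68 = 6.9048%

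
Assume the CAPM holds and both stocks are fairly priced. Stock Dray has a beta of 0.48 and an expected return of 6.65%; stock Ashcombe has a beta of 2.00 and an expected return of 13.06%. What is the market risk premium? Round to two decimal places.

Both satisfy E(R) = R_f + β·MRP, so the slope of the SML is
MRP = (13.06% − 6.65%) / (2.00 − 0.48) = 6.41% / 1.52 = 4.2171%

4.22%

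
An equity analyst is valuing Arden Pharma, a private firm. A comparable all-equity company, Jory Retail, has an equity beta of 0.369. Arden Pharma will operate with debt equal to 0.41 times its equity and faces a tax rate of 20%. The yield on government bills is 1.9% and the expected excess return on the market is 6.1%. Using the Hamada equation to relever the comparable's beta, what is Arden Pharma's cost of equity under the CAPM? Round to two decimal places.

β_L = β_U × [1 + (1 − t)(D/E)] = 0.369 × [1 + (1 − 0.20) × 0.41]
    = 0.369 × [1 + 0.80 × 0.41] = 0.369 × 1.3280 = 0.4900
E(R) = R_f + β_L × MRP = 1.9% + 0.4900 × 6.1% = 4.89%

4.89%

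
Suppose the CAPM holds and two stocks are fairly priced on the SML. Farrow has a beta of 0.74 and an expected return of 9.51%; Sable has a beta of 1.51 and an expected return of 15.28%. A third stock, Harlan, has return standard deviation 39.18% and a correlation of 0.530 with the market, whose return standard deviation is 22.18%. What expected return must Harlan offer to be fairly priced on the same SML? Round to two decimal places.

MRP = (15.28% − 9.51%) / (1.51 − 0.74) = 7.4935%
R_f = 9.51% − 0.74 × 7.4935% = 3.9648%
β_Harlan = ρ·σ_i/σ_m = 0.530 × 39.18 / 22.18 = 0.9362
E(R_Harlan) = R_f + β × MRP = 3.9648% + 0.9362 × 7.4935% = 10.98%

10.98%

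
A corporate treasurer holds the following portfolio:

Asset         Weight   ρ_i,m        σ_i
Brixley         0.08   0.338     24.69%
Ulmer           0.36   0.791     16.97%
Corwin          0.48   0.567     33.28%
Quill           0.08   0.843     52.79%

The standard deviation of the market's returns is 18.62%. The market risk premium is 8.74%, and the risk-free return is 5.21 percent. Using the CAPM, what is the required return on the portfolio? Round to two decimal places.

13.71%

β_Brixley = 0.338 × 24.69% / 18.62% = 0.4482
β_Ulmer = 0.791 × 16.97% / 18.62% = 0.7209
β_Corwin = 0.567 × 33.28% / 18.62% = 1.0134
β_Quill = 0.843 × 52.79% / 18.62% = 2.3900
β_P = Σ w_i β_i = 0.08×0.4482 + 0.36×0.7209 + 0.48×1.0134 + 0.08×2.3900 = 0.9730
E(R_P) = R_f + β_P × MRP = 5.21% + 0.9730 × 8.74% = 13.71%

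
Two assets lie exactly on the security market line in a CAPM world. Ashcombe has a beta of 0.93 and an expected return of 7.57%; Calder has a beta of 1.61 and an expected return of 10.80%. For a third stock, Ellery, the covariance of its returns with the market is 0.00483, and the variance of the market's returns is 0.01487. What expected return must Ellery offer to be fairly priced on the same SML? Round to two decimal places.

4.70%

MRP = (10.80% − 7.57%) / (1.61 − 0.93) = 4.7500%
R_f = 7.57% − 0.93 × 4.7500% = 3.1525%
β_Ellery = Cov / Var(R_m) = 0.00483 / 0.01487 = 0.3248
E(R_Ellery) = R_f + β × MRP = 3.1525% + 0.3248 × 4.7500% = 4.70%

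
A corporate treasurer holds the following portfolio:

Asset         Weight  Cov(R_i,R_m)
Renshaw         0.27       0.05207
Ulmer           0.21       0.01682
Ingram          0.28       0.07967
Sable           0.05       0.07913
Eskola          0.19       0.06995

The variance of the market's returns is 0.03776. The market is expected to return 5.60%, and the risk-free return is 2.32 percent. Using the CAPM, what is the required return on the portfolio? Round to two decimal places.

β_Renshaw = 0.05207 / 0.03776 = 1.3790
β_Ulmer = 0.01682 / 0.03776 = 0.4454
β_Ingram = 0.07967 / 0.03776 = 2.1099
β_Sable = 0.07913 / 0.03776 = 2.0956
β_Eskola = 0.06995 / 0.03776 = 1.8525
β_P = Σ w_i β_i = 0.27×1.3790 + 0.21×0.4454 + 0.28×2.1099 + 0.05×2.0956 + 0.19×1.8525 = 1.5134
MRP = 5.60% − 2.32% = 3.28%
E(R_P) = R_f + β_P × MRP = 2.32% + 1.5134 × 3.28% = 7.28%

7.28%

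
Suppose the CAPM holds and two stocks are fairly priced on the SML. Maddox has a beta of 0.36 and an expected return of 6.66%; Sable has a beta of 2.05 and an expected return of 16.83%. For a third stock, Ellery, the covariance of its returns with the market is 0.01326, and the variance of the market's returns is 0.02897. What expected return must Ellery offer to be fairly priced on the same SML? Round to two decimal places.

MRP = (16.83% − 6.66%) / (2.05 − 0.36) = 6.0178%
R_f = 6.66% − 0.36 × 6.0178% = 4.4936%
β_Ellery = Cov / Var(R_m) = 0.01326 / 0.02897 = 0.4577
E(R_Ellery) = R_f + β × MRP = 4.4936% + 0.4577 × 6.0178% = 7.25%

7.25%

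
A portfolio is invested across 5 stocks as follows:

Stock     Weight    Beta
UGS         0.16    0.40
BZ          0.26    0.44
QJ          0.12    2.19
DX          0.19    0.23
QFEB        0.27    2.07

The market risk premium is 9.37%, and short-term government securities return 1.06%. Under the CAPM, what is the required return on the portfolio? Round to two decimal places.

β_P = Σ w_i β_i = 0.16×0.40 + 0.26×0.44 + 0.12×2.19 + 0.19×0.23 + 0.27×2.07 = 1.0438
E(R_P) = R_f + β_P × MRP = 1.06% + 1.0438 × 9.37% = 10.84%

10.84%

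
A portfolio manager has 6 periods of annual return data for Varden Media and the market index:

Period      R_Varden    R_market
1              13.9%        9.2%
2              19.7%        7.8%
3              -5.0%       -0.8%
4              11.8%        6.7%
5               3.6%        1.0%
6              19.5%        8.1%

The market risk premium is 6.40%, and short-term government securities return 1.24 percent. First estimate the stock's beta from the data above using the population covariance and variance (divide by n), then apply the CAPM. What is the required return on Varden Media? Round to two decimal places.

15.04%

Mean R_i = (13.9 + 19.7 − 5.0 + 11.8 + 3.6 + 19.5) / 6 = 10.5833%
Mean R_m = (9.2 + 7.8 − 0.8 + 6.7 + 1.0 + 8.1) / 6 = 5.3333%
Σ(R_i − R̄_i)(R_m − R̄_m) = 187.4833  ⇒  Cov = 187.4833 / 6 = 31.2472
Σ(R_m − R̄_m)² = 86.9533  ⇒  Var(R_m) = 86.9533 / 6 = 14.4922
β = Cov / Var(R_m) = 31.2472 / 14.4922 = 2.1561
E(R) = R_f + β × MRP = 1.24% + 2.1561 × 6.40% = 15.04%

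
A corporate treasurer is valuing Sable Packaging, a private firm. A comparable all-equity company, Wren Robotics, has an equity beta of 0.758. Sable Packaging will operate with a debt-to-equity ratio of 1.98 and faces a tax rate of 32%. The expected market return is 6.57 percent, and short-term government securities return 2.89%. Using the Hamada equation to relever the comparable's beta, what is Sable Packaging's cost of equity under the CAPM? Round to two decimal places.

β_L = β_U × [1 + (1 − t)(D/E)] = 0.758 × [1 + (1 − 0.32) × 1.98]
    = 0.758 × [1 + 0.68 × 1.98] = 0.758 × 2.3464 = 1.7786
MRP = 6.57% − 2.89% = 3.68%
E(R) = R_f + β_L × MRP = 2.89% + 1.7786 × 3.68% = 9.44%

9.44%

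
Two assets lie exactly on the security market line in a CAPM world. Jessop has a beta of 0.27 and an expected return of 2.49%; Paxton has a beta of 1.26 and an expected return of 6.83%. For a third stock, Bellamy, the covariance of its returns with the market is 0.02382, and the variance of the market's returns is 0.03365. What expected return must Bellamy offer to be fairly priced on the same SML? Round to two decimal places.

MRP = (6.83% − 2.49%) / (1.26 − 0.27) = 4.3838%
R_f = 2.49% − 0.27 × 4.3838% = 1.3064%
β_Bellamy = Cov / Var(R_m) = 0.02382 / 0.03365 = 0.7079
E(R_Bellamy) = R_f + β × MRP = 1.3064% + 0.7079 × 4.3838% = 4.41%

4.41%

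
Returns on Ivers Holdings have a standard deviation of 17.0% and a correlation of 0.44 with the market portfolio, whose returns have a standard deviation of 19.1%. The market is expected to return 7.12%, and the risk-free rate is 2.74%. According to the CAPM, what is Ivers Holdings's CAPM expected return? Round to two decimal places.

4.46%

β = ρ × σ_i / σ_m = 0.44 × 17.0% / 19.1% = 0.3916
MRP = 7.12% − 2.74% = 4.38%
E(R) = 2.74% + 0.3916 × 4.38% = 4.46%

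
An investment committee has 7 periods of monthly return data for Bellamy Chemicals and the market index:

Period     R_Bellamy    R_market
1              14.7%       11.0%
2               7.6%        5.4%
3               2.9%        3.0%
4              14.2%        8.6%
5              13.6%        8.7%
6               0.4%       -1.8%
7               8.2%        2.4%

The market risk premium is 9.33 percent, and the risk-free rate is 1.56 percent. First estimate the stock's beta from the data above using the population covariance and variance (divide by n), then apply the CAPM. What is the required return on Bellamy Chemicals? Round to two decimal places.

12.74%

Mean R_i = (14.7 + 7.6 + 2.9 + 14.2 + 13.6 + 0.4 + 8.2) / 7 = 8.8000%
Mean R_m = (11.0 + 5.4 + 3.0 + 8.6 + 8.7 − 1.8 + 2.4) / 7 = 5.3286%
Σ(R_i − R̄_i)(R_m − R̄_m) = 142.6000  ⇒  Cov = 142.6000 / 7 = 20.3714
Σ(R_m − R̄_m)² = 119.0543  ⇒  Var(R_m) = 119.0543 / 7 = 17.0078
β = Cov / Var(R_m) = 20.3714 / 17.0078 = 1.1978
E(R) = R_f + β × MRP = 1.56% + 1.1978 × 9.33% = 12.74%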